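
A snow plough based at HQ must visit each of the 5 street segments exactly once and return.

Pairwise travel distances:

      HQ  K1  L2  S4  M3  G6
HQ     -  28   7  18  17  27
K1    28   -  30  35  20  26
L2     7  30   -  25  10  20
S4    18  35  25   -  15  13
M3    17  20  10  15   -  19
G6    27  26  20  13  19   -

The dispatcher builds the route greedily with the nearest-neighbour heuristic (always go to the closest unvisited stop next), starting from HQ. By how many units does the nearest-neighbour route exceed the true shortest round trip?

From HQ: L2=7, M3=17, S4=18, G6=27, K1=28 → choose L2 (7).
From L2: M3=10, G6=20, S4=25, K1=30 → choose M3 (10).
From M3: S4=15, G6=19, K1=20 → choose S4 (15).
From S4: G6=13, K1=35 → choose G6 (13).
From G6: K1=26 → choose K1 (26).
NN route HQ → L2 → M3 → S4 → G6 → K1 → HQ costs 99.
Optimal: HQ → L2 → M3 → K1 → G6 → S4 → HQ costs 94 (by enumerating all 60 distinct tours).
Excess = 99 − 94 = 5.

The nearest-neighbour route is 5 longer than optimal.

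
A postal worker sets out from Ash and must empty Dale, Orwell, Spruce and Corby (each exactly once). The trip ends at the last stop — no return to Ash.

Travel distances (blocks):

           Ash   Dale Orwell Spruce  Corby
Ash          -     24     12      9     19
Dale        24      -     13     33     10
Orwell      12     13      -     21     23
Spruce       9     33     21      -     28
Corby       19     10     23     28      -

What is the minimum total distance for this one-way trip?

53 blocks — the minimum one-way total.

There are 4! = 24 possible orderings.
Ash - Dale - Orwell - Spruce - Corby: 24+13+21+28 = 86
Ash - Dale - Orwell - Corby - Spruce: 24+13+23+28 = 88
Ash - Dale - Spruce - Orwell - Corby: 24+33+21+23 = 101
Ash - Dale - Spruce - Corby - Orwell: 24+33+28+23 = 108
Ash - Dale - Corby - Orwell - Spruce: 24+10+23+21 = 78
Ash - Dale - Corby - Spruce - Orwell: 24+10+28+21 = 83
Ash - Orwell - Dale - Spruce - Corby: 12+13+33+28 = 86
Ash - Orwell - Dale - Corby - Spruce: 12+13+10+28 = 63
Ash - Orwell - Spruce - Dale - Corby: 12+21+33+10 = 76
Ash - Orwell - Spruce - Corby - Dale: 12+21+28+10 = 71
Ash - Orwell - Corby - Dale - Spruce: 12+23+10+33 = 78
Ash - Orwell - Corby - Spruce - Dale: 12+23+28+33 = 96
Ash - Spruce - Dale - Orwell - Corby: 9+33+13+23 = 78
Ash - Spruce - Dale - Corby - Orwell: 9+33+10+23 = 75
… (10 more)
Ash - Spruce - Orwell - Dale - Corby: 9+21+13+10 = 53  ← best
The minimum is 53.
One shortest path: Ash → Spruce → Orwell → Dale → Corby.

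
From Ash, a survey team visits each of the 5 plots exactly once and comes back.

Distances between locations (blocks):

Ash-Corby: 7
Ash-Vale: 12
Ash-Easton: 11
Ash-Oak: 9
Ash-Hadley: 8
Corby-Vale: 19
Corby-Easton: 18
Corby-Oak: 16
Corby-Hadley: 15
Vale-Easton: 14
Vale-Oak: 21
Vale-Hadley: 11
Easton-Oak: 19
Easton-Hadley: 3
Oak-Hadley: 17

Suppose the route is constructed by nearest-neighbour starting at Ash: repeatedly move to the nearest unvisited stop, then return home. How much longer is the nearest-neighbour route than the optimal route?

From Ash: Corby=7, Hadley=8, Oak=9, Easton=11, Vale=12 → choose Corby (7).
From Corby: Hadley=15, Oak=16, Easton=18, Vale=19 → choose Hadley (15).
From Hadley: Easton=3, Vale=11, Oak=17 → choose Easton (3).
From Easton: Vale=14, Oak=19 → choose Vale (14).
From Vale: Oak=21 → choose Oak (21).
NN route Ash → Corby → Hadley → Easton → Vale → Oak → Ash costs 69.
Optimal: Ash → Corby → Vale → Hadley → Easton → Oak → Ash costs 68 (by enumerating all 60 distinct tours).
Excess = 69 − 68 = 1.

The nearest-neighbour route is 1 blocks longer than optimal.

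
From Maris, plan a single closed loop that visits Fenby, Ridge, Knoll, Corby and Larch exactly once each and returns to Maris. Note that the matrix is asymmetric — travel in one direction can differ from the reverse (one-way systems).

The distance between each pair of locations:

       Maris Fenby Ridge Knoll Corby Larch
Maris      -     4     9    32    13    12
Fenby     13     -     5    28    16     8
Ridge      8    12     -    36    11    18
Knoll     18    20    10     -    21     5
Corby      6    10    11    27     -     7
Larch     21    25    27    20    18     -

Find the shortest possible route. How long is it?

59 — the shortest possible round trip.

Maris - Fenby - Ridge - Knoll - Corby - Larch - Maris: 4+5+36+21+7+21 = 94
Maris - Fenby - Ridge - Knoll - Larch - Corby - Maris: 4+5+36+5+18+6 = 74
Maris - Fenby - Ridge - Corby - Knoll - Larch - Maris: 4+5+11+27+5+21 = 73
Maris - Fenby - Ridge - Corby - Larch - Knoll - Maris: 4+5+11+7+20+18 = 65
Maris - Fenby - Ridge - Larch - Knoll - Corby - Maris: 4+5+18+20+21+6 = 74
Maris - Fenby - Ridge - Larch - Corby - Knoll - Maris: 4+5+18+18+27+18 = 90
Maris - Fenby - Knoll - Ridge - Corby - Larch - Maris: 4+28+10+11+7+21 = 81
Maris - Fenby - Knoll - Ridge - Larch - Corby - Maris: 4+28+10+18+18+6 = 84
Maris - Fenby - Knoll - Corby - Ridge - Larch - Maris: 4+28+21+11+18+21 = 103
Maris - Fenby - Knoll - Corby - Larch - Ridge - Maris: 4+28+21+7+27+8 = 95
Maris - Fenby - Knoll - Larch - Ridge - Corby - Maris: 4+28+5+27+11+6 = 81
Maris - Fenby - Knoll - Larch - Corby - Ridge - Maris: 4+28+5+18+11+8 = 74
Maris - Fenby - Corby - Ridge - Knoll - Larch - Maris: 4+16+11+36+5+21 = 93
Maris - Fenby - Corby - Ridge - Larch - Knoll - Maris: 4+16+11+18+20+18 = 87
… (106 more)
Maris - Fenby - Larch - Knoll - Ridge - Corby - Maris: 4+8+20+10+11+6 = 59  ← best
The minimum is 59.
One optimal route: Maris → Fenby → Larch → Knoll → Ridge → Corby → Maris.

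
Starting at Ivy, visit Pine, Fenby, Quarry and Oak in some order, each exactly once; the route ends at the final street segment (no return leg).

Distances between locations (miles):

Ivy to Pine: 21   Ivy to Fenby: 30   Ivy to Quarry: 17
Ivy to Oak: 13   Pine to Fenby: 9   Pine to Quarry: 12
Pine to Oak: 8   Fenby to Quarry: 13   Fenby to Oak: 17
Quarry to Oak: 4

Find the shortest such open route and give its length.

Shortest open route: 38 miles.

There are 4! = 24 possible orderings.
Ivy → Pine → Fenby → Quarry → Oak: 21+9+13+4 = 47
Ivy → Pine → Fenby → Oak → Quarry: 21+9+17+4 = 51
Ivy → Pine → Quarry → Fenby → Oak: 21+12+13+17 = 63
Ivy → Pine → Quarry → Oak → Fenby: 21+12+4+17 = 54
Ivy → Pine → Oak → Fenby → Quarry: 21+8+17+13 = 59
Ivy → Pine → Oak → Quarry → Fenby: 21+8+4+13 = 46
Ivy → Fenby → Pine → Quarry → Oak: 30+9+12+4 = 55
Ivy → Fenby → Pine → Oak → Quarry: 30+9+8+4 = 51
Ivy → Fenby → Quarry → Pine → Oak: 30+13+12+8 = 63
Ivy → Fenby → Quarry → Oak → Pine: 30+13+4+8 = 55
Ivy → Fenby → Oak → Pine → Quarry: 30+17+8+12 = 67
Ivy → Fenby → Oak → Quarry → Pine: 30+17+4+12 = 63
Ivy → Quarry → Pine → Fenby → Oak: 17+12+9+17 = 55
Ivy → Quarry → Pine → Oak → Fenby: 17+12+8+17 = 54
… (10 more)
Ivy → Quarry → Oak → Pine → Fenby: 17+4+8+9 = 38  ← best
The minimum is 38.
One shortest path: Ivy → Quarry → Oak → Pine → Fenby.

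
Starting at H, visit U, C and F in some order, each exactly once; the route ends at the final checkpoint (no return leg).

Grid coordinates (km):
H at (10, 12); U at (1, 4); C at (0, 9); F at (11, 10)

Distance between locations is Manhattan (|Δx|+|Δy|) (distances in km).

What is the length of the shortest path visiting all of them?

There are 3! = 6 possible orderings.
H - U - C - F: 17+6+12 = 35
H - U - F - C: 17+16+12 = 45
H - C - U - F: 13+6+16 = 35
H - C - F - U: 13+12+16 = 41
H - F - U - C: 3+16+6 = 25
H - F - C - U: 3+12+6 = 21
The minimum is 21.
One shortest path: H → F → C → U.

Minimum one-way distance = 21 km.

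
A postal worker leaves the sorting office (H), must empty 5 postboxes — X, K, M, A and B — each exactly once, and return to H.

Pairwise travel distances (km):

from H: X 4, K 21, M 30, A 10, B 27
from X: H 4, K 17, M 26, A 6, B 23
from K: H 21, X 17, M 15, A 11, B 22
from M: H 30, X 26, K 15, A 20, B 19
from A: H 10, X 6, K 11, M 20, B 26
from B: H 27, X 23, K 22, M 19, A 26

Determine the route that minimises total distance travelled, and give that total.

H→X→K→M→A→B→H: 4+17+15+20+26+27 = 109
H→X→K→M→B→A→H: 4+17+15+19+26+10 = 91
H→X→K→A→M→B→H: 4+17+11+20+19+27 = 98
H→X→K→A→B→M→H: 4+17+11+26+19+30 = 107
H→X→K→B→M→A→H: 4+17+22+19+20+10 = 92
H→X→K→B→A→M→H: 4+17+22+26+20+30 = 119
H→X→M→K→A→B→H: 4+26+15+11+26+27 = 109
H→X→M→K→B→A→H: 4+26+15+22+26+10 = 103
H→X→M→A→K→B→H: 4+26+20+11+22+27 = 110
H→X→M→A→B→K→H: 4+26+20+26+22+21 = 119
H→X→M→B→K→A→H: 4+26+19+22+11+10 = 92
H→X→M→B→A→K→H: 4+26+19+26+11+21 = 107
H→X→A→K→M→B→H: 4+6+11+15+19+27 = 82
H→X→A→K→B→M→H: 4+6+11+22+19+30 = 92
… (46 more)
The minimum is 82.
One optimal route: H → X → A → K → M → B → H (or its reverse).

Shortest round trip = 82 km.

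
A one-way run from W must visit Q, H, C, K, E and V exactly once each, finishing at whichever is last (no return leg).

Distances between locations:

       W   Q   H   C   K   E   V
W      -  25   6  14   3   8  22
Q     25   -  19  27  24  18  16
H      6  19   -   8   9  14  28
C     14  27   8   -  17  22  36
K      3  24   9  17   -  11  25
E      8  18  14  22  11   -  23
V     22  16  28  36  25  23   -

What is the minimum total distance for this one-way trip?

There are 6! = 720 possible orderings.
W - Q - H - C - K - E - V: 25+19+8+17+11+23 = 103
W - Q - H - C - K - V - E: 25+19+8+17+25+23 = 117
W - Q - H - C - E - K - V: 25+19+8+22+11+25 = 110
W - Q - H - C - E - V - K: 25+19+8+22+23+25 = 122
W - Q - H - C - V - K - E: 25+19+8+36+25+11 = 124
W - Q - H - C - V - E - K: 25+19+8+36+23+11 = 122
W - Q - H - K - C - E - V: 25+19+9+17+22+23 = 115
W - Q - H - K - C - V - E: 25+19+9+17+36+23 = 129
… (712 more)
W - H - C - K - E - Q - V: 6+8+17+11+18+16 = 76  ← best
The minimum is 76.
One shortest path: W → H → C → K → E → Q → V.

Shortest open route: 76.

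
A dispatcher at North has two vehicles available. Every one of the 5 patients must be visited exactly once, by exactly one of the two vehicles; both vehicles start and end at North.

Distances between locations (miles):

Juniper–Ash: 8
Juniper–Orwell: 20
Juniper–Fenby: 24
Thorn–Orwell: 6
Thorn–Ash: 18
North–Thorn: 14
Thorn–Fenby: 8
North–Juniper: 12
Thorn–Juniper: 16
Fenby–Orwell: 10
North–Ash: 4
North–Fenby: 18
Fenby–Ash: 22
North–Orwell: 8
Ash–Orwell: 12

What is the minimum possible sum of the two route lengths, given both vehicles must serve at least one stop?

There are 2^4 − 1 = 15 ways to divide the 5 stops into two non-empty groups. For each, the best each vehicle can do is its own shortest tour through its group:
  {Thorn} + {Juniper, Fenby, Ash, Orwell}: 28 + 54 = 82
  {Juniper} + {Thorn, Fenby, Ash, Orwell}: 24 + 48 = 72
  {Thorn, Juniper} + {Fenby, Ash, Orwell}: 42 + 44 = 86
  {Fenby} + {Thorn, Juniper, Ash, Orwell}: 36 + 42 = 78
  {Thorn, Fenby} + {Juniper, Ash, Orwell}: 40 + 40 = 80
  {Juniper, Fenby} + {Thorn, Ash, Orwell}: 54 + 36 = 90
  … (15 splits in total)
  {Ash} + {Thorn, Juniper, Fenby, Orwell}: 8 + 54 = 62  ← best
Best: vehicle 1 North → Ash → North = 8; vehicle 2 North → Juniper → Thorn → Fenby → Orwell → North = 54; combined 62.

Minimum combined distance: 62 miles.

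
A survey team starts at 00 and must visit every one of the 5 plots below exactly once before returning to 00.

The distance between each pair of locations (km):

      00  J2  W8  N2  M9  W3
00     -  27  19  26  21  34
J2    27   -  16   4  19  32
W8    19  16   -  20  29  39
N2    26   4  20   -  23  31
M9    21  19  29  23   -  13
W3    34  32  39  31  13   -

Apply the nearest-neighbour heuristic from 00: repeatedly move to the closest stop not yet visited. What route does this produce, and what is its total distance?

At 00 the remaining stops are W8 19, M9 21, N2 26, J2 27, W3 34; go to W8.
At W8 the remaining stops are J2 16, N2 20, M9 29, W3 39; go to J2.
At J2 the remaining stops are N2 4, M9 19, W3 32; go to N2.
At N2 the remaining stops are M9 23, W3 31; go to M9.
At M9 the remaining stops are W3 13; go to W3.
Return W3→00: 34.
Total = 19 + 16 + 4 + 23 + 13 + 34 = 109.

109 km along 00 → W8 → J2 → N2 → M9 → W3 → 00.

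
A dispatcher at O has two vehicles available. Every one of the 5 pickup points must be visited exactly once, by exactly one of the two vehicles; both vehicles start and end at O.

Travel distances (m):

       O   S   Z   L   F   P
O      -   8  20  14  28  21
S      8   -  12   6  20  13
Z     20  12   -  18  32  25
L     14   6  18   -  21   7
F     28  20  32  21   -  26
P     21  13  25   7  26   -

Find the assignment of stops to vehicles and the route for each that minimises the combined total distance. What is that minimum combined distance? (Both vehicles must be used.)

Check every non-empty split of the stops between the two vehicles; for each half take its own optimal tour:
  {S} + {Z, L, F, P}: 16 + 99 = 115
  {Z} + {S, L, F, P}: 40 + 75 = 115
  {S, Z} + {L, F, P}: 40 + 75 = 115
  {L} + {S, Z, F, P}: 28 + 99 = 127
  {S, L} + {Z, F, P}: 28 + 99 = 127
  {Z, L} + {S, F, P}: 52 + 75 = 127
  … (15 splits in total)
Best: vehicle 1 O → S → O = 16; vehicle 2 O → Z → L → P → F → O = 99; combined 115.

115 m — the smallest possible combined total.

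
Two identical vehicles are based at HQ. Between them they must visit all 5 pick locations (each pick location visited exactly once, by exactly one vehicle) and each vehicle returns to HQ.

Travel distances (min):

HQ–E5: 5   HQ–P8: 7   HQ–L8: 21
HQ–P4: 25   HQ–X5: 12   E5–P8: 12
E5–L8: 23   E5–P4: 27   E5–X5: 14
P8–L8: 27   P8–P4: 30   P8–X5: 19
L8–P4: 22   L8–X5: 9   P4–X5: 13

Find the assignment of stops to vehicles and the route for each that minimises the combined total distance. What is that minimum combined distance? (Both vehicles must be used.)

89 min — the smallest possible combined total.

Check every non-empty split of the stops between the two vehicles; for each half take its own optimal tour:
  {E5} + {P8, L8, P4, X5}: 10 + 80 = 90
  {P8} + {E5, L8, P4, X5}: 14 + 75 = 89
  {E5, P8} + {L8, P4, X5}: 24 + 68 = 92
  {L8} + {E5, P8, P4, X5}: 42 + 69 = 111
  {E5, L8} + {P8, P4, X5}: 49 + 62 = 111
  {P8, L8} + {E5, P4, X5}: 55 + 57 = 112
  … (15 splits in total)
Best: vehicle 1 HQ → P8 → HQ = 14; vehicle 2 HQ → E5 → L8 → P4 → X5 → HQ = 75; combined 89.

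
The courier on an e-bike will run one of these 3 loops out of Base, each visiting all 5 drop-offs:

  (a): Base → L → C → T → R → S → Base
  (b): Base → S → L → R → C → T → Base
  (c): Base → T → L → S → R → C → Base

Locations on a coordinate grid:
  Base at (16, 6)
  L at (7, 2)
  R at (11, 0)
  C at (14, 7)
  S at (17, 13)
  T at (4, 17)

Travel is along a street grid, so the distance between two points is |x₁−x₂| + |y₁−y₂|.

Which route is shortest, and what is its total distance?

(a): 13 + 12 + 20 + 24 + 19 + 8 = 96
(b): 8 + 21 + 6 + 10 + 20 + 23 = 88
(c): 23 + 18 + 21 + 19 + 10 + 3 = 94

88 — (b) is the shortest.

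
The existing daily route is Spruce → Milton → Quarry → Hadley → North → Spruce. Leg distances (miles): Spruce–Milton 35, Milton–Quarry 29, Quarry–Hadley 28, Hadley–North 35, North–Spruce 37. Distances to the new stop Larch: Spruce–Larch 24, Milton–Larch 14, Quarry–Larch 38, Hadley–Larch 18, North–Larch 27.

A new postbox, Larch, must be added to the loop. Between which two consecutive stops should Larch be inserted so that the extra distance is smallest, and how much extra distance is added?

Adding 3 miles by placing Larch on the Spruce–Milton leg.

Insertion cost between consecutive stops i–j is d(i,Larch) + d(Larch,j) − d(i,j):
  between Spruce and Milton: 24 + 14 − 35 = 3
  between Milton and Quarry: 14 + 38 − 29 = 23
  between Quarry and Hadley: 38 + 18 − 28 = 28
  between Hadley and North: 18 + 27 − 35 = 10
  between North and Spruce: 27 + 24 − 37 = 14
Cheapest insertion is between Spruce and Milton, adding 3.
New total = 164 + 3 = 167.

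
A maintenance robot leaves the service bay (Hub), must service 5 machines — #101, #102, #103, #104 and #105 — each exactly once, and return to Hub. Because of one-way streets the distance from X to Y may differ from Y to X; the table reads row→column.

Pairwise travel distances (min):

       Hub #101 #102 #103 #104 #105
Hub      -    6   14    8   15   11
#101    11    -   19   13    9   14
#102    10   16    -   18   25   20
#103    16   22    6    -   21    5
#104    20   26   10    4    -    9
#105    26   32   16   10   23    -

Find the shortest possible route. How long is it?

Hub - #101 - #102 - #103 - #104 - #105 - Hub: 6+19+18+21+9+26 = 99
Hub - #101 - #102 - #103 - #105 - #104 - Hub: 6+19+18+5+23+20 = 91
Hub - #101 - #102 - #104 - #103 - #105 - Hub: 6+19+25+4+5+26 = 85
Hub - #101 - #102 - #104 - #105 - #103 - Hub: 6+19+25+9+10+16 = 85
Hub - #101 - #102 - #105 - #103 - #104 - Hub: 6+19+20+10+21+20 = 96
Hub - #101 - #102 - #105 - #104 - #103 - Hub: 6+19+20+23+4+16 = 88
Hub - #101 - #103 - #102 - #104 - #105 - Hub: 6+13+6+25+9+26 = 85
Hub - #101 - #103 - #102 - #105 - #104 - Hub: 6+13+6+20+23+20 = 88
Hub - #101 - #103 - #104 - #102 - #105 - Hub: 6+13+21+10+20+26 = 96
Hub - #101 - #103 - #104 - #105 - #102 - Hub: 6+13+21+9+16+10 = 75
Hub - #101 - #103 - #105 - #102 - #104 - Hub: 6+13+5+16+25+20 = 85
Hub - #101 - #103 - #105 - #104 - #102 - Hub: 6+13+5+23+10+10 = 67
Hub - #101 - #104 - #102 - #103 - #105 - Hub: 6+9+10+18+5+26 = 74
Hub - #101 - #104 - #102 - #105 - #103 - Hub: 6+9+10+20+10+16 = 71
… (106 more)
Hub - #101 - #104 - #103 - #105 - #102 - Hub: 6+9+4+5+16+10 = 50  ← best
The minimum is 50.
One optimal route: Hub → #101 → #104 → #103 → #105 → #102 → Hub.

Minimum total distance: 50 min.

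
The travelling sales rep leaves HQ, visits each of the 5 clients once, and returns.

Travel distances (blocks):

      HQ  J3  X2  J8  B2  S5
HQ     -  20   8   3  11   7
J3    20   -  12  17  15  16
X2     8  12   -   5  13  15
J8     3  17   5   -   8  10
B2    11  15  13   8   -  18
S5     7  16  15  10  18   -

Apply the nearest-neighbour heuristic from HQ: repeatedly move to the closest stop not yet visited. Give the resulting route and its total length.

HQ → [J8:3 / S5:7 / X2:8 / B2:11 / J3:20] → J8 (3)
J8 → [X2:5 / B2:8 / S5:10 / J3:17] → X2 (5)
X2 → [J3:12 / B2:13 / S5:15] → J3 (12)
J3 → [B2:15 / S5:16] → B2 (15)
B2 → [S5:18] → S5 (18)
Return S5→HQ: 7.
Total = 3 + 5 + 12 + 15 + 18 + 7 = 60.

60 blocks along HQ → J8 → X2 → J3 → B2 → S5 → HQ.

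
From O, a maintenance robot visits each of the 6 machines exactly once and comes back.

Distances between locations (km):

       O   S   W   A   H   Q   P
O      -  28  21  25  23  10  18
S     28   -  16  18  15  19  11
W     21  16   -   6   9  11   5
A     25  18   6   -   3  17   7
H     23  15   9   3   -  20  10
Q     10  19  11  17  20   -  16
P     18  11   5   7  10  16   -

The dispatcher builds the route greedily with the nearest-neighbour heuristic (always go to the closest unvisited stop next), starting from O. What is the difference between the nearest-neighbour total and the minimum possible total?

5 km longer than the optimal tour.

From O: Q=10, P=18, W=21, H=23, A=25, S=28 → choose Q (10).
From Q: W=11, P=16, A=17, S=19, H=20 → choose W (11).
From W: P=5, A=6, H=9, S=16 → choose P (5).
From P: A=7, H=10, S=11 → choose A (7).
From A: H=3, S=18 → choose H (3).
From H: S=15 → choose S (15).
NN route O → Q → W → P → A → H → S → O costs 79.
Optimal: O → Q → W → A → H → S → P → O costs 74 (by enumerating all 360 distinct tours).
Excess = 79 − 74 = 5.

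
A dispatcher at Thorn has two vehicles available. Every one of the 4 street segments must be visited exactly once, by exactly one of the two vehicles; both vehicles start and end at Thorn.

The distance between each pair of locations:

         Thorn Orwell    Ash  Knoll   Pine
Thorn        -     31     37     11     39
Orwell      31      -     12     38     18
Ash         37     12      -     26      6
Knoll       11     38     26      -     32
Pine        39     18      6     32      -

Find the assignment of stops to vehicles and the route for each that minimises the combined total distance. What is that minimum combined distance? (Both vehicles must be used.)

110 — the smallest possible combined total.

Try each way of splitting the stops between the two vehicles (each non-empty) and, for each split, find the best tour for each vehicle:
  {Orwell} + {Ash, Knoll, Pine}: 62 + 82 = 144
  {Ash} + {Orwell, Knoll, Pine}: 74 + 92 = 166
  {Orwell, Ash} + {Knoll, Pine}: 80 + 82 = 162
  {Knoll} + {Orwell, Ash, Pine}: 22 + 88 = 110
  {Orwell, Knoll} + {Ash, Pine}: 80 + 82 = 162
  {Ash, Knoll} + {Orwell, Pine}: 74 + 88 = 162
  … (7 splits in total)
Best: vehicle 1 Thorn → Knoll → Thorn = 22; vehicle 2 Thorn → Orwell → Ash → Pine → Thorn = 88; combined 110.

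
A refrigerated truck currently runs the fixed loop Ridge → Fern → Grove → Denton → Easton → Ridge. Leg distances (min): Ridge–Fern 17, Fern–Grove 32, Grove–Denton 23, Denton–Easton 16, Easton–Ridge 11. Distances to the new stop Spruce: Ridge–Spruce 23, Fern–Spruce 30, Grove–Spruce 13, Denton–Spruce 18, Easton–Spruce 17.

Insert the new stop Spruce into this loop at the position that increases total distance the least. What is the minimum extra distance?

Adding 8 min by placing Spruce on the Grove–Denton leg.

Insertion cost between consecutive stops i–j is d(i,Spruce) + d(Spruce,j) − d(i,j):
  between Ridge and Fern: 23 + 30 − 17 = 36
  between Fern and Grove: 30 + 13 − 32 = 11
  between Grove and Denton: 13 + 18 − 23 = 8
  between Denton and Easton: 18 + 17 − 16 = 19
  between Easton and Ridge: 17 + 23 − 11 = 29
Cheapest insertion is between Grove and Denton, adding 8.
New total = 99 + 8 = 107.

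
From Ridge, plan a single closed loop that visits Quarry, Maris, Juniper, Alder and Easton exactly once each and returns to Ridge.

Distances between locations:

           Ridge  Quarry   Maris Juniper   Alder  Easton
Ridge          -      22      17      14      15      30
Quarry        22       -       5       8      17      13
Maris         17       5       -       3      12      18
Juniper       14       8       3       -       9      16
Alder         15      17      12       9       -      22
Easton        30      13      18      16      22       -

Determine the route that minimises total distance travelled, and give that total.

There are 60 distinct closed tours to check (reversals are equivalent).
Ridge-Quarry-Maris-Juniper-Alder-Easton-Ridge: 22+5+3+9+22+30 = 91
Ridge-Quarry-Maris-Juniper-Easton-Alder-Ridge: 22+5+3+16+22+15 = 83
Ridge-Quarry-Maris-Alder-Juniper-Easton-Ridge: 22+5+12+9+16+30 = 94
Ridge-Quarry-Maris-Alder-Easton-Juniper-Ridge: 22+5+12+22+16+14 = 91
Ridge-Quarry-Maris-Easton-Juniper-Alder-Ridge: 22+5+18+16+9+15 = 85
Ridge-Quarry-Maris-Easton-Alder-Juniper-Ridge: 22+5+18+22+9+14 = 90
Ridge-Quarry-Juniper-Maris-Alder-Easton-Ridge: 22+8+3+12+22+30 = 97
Ridge-Quarry-Juniper-Maris-Easton-Alder-Ridge: 22+8+3+18+22+15 = 88
Ridge-Quarry-Juniper-Alder-Maris-Easton-Ridge: 22+8+9+12+18+30 = 99
Ridge-Quarry-Juniper-Alder-Easton-Maris-Ridge: 22+8+9+22+18+17 = 96
Ridge-Quarry-Juniper-Easton-Maris-Alder-Ridge: 22+8+16+18+12+15 = 91
Ridge-Quarry-Juniper-Easton-Alder-Maris-Ridge: 22+8+16+22+12+17 = 97
Ridge-Quarry-Alder-Maris-Juniper-Easton-Ridge: 22+17+12+3+16+30 = 100
Ridge-Quarry-Alder-Maris-Easton-Juniper-Ridge: 22+17+12+18+16+14 = 99
… (46 more)
Ridge-Juniper-Maris-Quarry-Easton-Alder-Ridge: 14+3+5+13+22+15 = 72  ← best
The minimum is 72.
One optimal route: Ridge → Juniper → Maris → Quarry → Easton → Alder → Ridge (or its reverse).

72 — the shortest possible round trip.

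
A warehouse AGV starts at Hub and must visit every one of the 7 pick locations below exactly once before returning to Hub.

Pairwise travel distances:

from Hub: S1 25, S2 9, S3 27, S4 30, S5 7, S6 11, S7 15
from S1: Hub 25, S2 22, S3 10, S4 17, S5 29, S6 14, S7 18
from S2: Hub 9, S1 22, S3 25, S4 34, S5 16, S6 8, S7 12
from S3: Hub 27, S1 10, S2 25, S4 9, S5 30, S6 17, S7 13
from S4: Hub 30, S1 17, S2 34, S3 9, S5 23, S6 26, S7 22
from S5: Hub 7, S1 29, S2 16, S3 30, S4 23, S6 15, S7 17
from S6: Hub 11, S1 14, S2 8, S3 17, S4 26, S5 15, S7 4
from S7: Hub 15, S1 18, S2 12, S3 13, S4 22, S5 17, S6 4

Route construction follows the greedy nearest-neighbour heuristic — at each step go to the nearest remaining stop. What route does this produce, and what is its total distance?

Nearest-neighbour total = 109; route Hub → S5 → S6 → S7 → S2 → S1 → S3 → S4 → Hub.

Hub → [S5:7 / S2:9 / S6:11 / S7:15 / S1:25 / S3:27 / S4:30] → S5 (7)
S5 → [S6:15 / S2:16 / S7:17 / S4:23 / S1:29 / S3:30] → S6 (15)
S6 → [S7:4 / S2:8 / S1:14 / S3:17 / S4:26] → S7 (4)
S7 → [S2:12 / S3:13 / S1:18 / S4:22] → S2 (12)
S2 → [S1:22 / S3:25 / S4:34] → S1 (22)
S1 → [S3:10 / S4:17] → S3 (10)
S3 → [S4:9] → S4 (9)
Return S4→Hub: 30.
Total = 7 + 15 + 4 + 12 + 22 + 10 + 9 + 30 = 109.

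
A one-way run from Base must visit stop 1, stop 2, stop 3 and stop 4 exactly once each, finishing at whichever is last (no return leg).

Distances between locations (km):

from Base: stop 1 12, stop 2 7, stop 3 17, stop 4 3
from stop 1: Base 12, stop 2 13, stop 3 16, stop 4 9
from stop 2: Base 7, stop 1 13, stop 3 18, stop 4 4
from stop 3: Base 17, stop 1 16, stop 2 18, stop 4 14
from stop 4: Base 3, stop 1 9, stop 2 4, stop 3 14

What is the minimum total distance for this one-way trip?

36 km — the minimum one-way total.

There are 4! = 24 possible orderings.
Base→stop 1→stop 2→stop 3→stop 4: 12+13+18+14 = 57
Base→stop 1→stop 2→stop 4→stop 3: 12+13+4+14 = 43
Base→stop 1→stop 3→stop 2→stop 4: 12+16+18+4 = 50
Base→stop 1→stop 3→stop 4→stop 2: 12+16+14+4 = 46
Base→stop 1→stop 4→stop 2→stop 3: 12+9+4+18 = 43
Base→stop 1→stop 4→stop 3→stop 2: 12+9+14+18 = 53
Base→stop 2→stop 1→stop 3→stop 4: 7+13+16+14 = 50
Base→stop 2→stop 1→stop 4→stop 3: 7+13+9+14 = 43
Base→stop 2→stop 3→stop 1→stop 4: 7+18+16+9 = 50
Base→stop 2→stop 3→stop 4→stop 1: 7+18+14+9 = 48
Base→stop 2→stop 4→stop 1→stop 3: 7+4+9+16 = 36
Base→stop 2→stop 4→stop 3→stop 1: 7+4+14+16 = 41
Base→stop 3→stop 1→stop 2→stop 4: 17+16+13+4 = 50
Base→stop 3→stop 1→stop 4→stop 2: 17+16+9+4 = 46
… (10 more)
The minimum is 36.
One shortest path: Base → stop 2 → stop 4 → stop 1 → stop 3.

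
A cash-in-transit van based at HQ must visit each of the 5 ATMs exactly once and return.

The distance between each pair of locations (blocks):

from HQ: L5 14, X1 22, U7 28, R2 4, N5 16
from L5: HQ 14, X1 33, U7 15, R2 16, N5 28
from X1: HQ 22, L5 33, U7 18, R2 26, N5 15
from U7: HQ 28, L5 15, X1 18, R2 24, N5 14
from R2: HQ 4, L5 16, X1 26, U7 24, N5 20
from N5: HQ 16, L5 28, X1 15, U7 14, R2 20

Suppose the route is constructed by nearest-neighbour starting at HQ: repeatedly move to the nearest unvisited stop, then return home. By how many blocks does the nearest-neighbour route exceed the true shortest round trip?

The nearest-neighbour route is 2 blocks longer than optimal.

From HQ: R2=4, L5=14, N5=16, X1=22, U7=28 → choose R2 (4).
From R2: L5=16, N5=20, U7=24, X1=26 → choose L5 (16).
From L5: U7=15, N5=28, X1=33 → choose U7 (15).
From U7: N5=14, X1=18 → choose N5 (14).
From N5: X1=15 → choose X1 (15).
NN route HQ → R2 → L5 → U7 → N5 → X1 → HQ costs 86.
Optimal: HQ → R2 → L5 → U7 → X1 → N5 → HQ costs 84 (by enumerating all 60 distinct tours).
Excess = 86 − 84 = 2.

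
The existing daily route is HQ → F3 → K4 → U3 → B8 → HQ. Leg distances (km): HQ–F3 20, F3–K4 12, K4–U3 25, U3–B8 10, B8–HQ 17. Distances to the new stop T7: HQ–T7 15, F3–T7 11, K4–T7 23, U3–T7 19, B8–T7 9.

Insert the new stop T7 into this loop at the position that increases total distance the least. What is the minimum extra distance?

Insertion cost between consecutive stops i–j is d(i,T7) + d(T7,j) − d(i,j):
  between HQ and F3: 15 + 11 − 20 = 6
  between F3 and K4: 11 + 23 − 12 = 22
  between K4 and U3: 23 + 19 − 25 = 17
  between U3 and B8: 19 + 9 − 10 = 18
  between B8 and HQ: 9 + 15 − 17 = 7
Cheapest insertion is between HQ and F3, adding 6.
New total = 84 + 6 = 90.

Adding 6 km by placing T7 on the HQ–F3 leg.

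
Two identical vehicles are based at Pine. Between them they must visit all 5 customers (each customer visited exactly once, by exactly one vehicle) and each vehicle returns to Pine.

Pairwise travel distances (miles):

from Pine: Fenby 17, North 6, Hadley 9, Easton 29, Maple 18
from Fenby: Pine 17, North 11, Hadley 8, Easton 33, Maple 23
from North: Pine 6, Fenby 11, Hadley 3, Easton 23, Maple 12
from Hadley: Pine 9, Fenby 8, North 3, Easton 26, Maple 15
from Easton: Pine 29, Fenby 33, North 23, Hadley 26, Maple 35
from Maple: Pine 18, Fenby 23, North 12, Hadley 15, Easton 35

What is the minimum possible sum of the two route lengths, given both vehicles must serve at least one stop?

115 miles — the smallest possible combined total.

Check every non-empty split of the stops between the two vehicles; for each half take its own optimal tour:
  {Fenby} + {North, Hadley, Easton, Maple}: 34 + 88 = 122
  {North} + {Fenby, Hadley, Easton, Maple}: 12 + 103 = 115
  {Fenby, North} + {Hadley, Easton, Maple}: 34 + 88 = 122
  {Hadley} + {Fenby, North, Easton, Maple}: 18 + 103 = 121
  {Fenby, Hadley} + {North, Easton, Maple}: 34 + 82 = 116
  {North, Hadley} + {Fenby, Easton, Maple}: 18 + 103 = 121
  … (15 splits in total)
Best: vehicle 1 Pine → North → Pine = 12; vehicle 2 Pine → Hadley → Fenby → Easton → Maple → Pine = 103; combined 115.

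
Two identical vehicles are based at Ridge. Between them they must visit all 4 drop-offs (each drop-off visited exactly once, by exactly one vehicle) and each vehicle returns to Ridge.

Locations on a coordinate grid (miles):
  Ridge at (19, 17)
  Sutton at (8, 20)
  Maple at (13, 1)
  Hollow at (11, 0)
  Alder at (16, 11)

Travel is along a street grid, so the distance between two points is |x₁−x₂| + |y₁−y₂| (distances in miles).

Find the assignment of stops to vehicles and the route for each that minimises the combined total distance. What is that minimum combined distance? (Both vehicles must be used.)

Try each way of splitting the stops between the two vehicles (each non-empty) and, for each split, find the best tour for each vehicle:
  {Sutton} + {Maple, Hollow, Alder}: 28 + 50 = 78
  {Maple} + {Sutton, Hollow, Alder}: 44 + 62 = 106
  {Sutton, Maple} + {Hollow, Alder}: 60 + 50 = 110
  {Hollow} + {Sutton, Maple, Alder}: 50 + 60 = 110
  {Sutton, Hollow} + {Maple, Alder}: 62 + 44 = 106
  {Maple, Hollow} + {Sutton, Alder}: 50 + 40 = 90
  … (7 splits in total)
Best: vehicle 1 Ridge → Sutton → Ridge = 28; vehicle 2 Ridge → Maple → Hollow → Alder → Ridge = 50; combined 78.

78 miles — the smallest possible combined total.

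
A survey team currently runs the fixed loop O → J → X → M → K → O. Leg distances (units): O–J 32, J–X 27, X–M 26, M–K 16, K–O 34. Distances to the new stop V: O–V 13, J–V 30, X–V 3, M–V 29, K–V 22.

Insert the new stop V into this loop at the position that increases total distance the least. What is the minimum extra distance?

Adding 1 by placing V on the K–O leg.

Insertion cost between consecutive stops i–j is d(i,V) + d(V,j) − d(i,j):
  between O and J: 13 + 30 − 32 = 11
  between J and X: 30 + 3 − 27 = 6
  between X and M: 3 + 29 − 26 = 6
  between M and K: 29 + 22 − 16 = 35
  between K and O: 22 + 13 − 34 = 1
Cheapest insertion is between K and O, adding 1.
New total = 135 + 1 = 136.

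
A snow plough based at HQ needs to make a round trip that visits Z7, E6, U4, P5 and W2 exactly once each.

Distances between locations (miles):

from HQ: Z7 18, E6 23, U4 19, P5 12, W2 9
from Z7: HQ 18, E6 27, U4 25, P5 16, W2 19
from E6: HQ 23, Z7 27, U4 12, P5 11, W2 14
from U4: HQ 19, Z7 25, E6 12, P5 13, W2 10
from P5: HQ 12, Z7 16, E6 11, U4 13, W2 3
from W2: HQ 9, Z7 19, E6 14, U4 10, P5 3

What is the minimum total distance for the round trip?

Shortest round trip = 76 miles.

HQ → Z7 → E6 → U4 → P5 → W2 → HQ: 18+27+12+13+3+9 = 82
HQ → Z7 → E6 → U4 → W2 → P5 → HQ: 18+27+12+10+3+12 = 82
HQ → Z7 → E6 → P5 → U4 → W2 → HQ: 18+27+11+13+10+9 = 88
HQ → Z7 → E6 → P5 → W2 → U4 → HQ: 18+27+11+3+10+19 = 88
HQ → Z7 → E6 → W2 → U4 → P5 → HQ: 18+27+14+10+13+12 = 94
HQ → Z7 → E6 → W2 → P5 → U4 → HQ: 18+27+14+3+13+19 = 94
HQ → Z7 → U4 → E6 → P5 → W2 → HQ: 18+25+12+11+3+9 = 78
HQ → Z7 → U4 → E6 → W2 → P5 → HQ: 18+25+12+14+3+12 = 84
HQ → Z7 → U4 → P5 → E6 → W2 → HQ: 18+25+13+11+14+9 = 90
HQ → Z7 → U4 → P5 → W2 → E6 → HQ: 18+25+13+3+14+23 = 96
HQ → Z7 → U4 → W2 → E6 → P5 → HQ: 18+25+10+14+11+12 = 90
HQ → Z7 → U4 → W2 → P5 → E6 → HQ: 18+25+10+3+11+23 = 90
HQ → Z7 → P5 → E6 → U4 → W2 → HQ: 18+16+11+12+10+9 = 76
HQ → Z7 → P5 → E6 → W2 → U4 → HQ: 18+16+11+14+10+19 = 88
… (46 more)
The minimum is 76.
One optimal route: HQ → Z7 → P5 → E6 → U4 → W2 → HQ (or its reverse).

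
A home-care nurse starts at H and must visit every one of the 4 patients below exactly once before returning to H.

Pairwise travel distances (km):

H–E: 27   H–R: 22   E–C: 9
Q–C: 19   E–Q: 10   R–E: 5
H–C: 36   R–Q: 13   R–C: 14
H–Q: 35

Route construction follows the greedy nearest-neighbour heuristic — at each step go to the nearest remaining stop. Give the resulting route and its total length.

At H the remaining stops are R 22, E 27, Q 35, C 36; go to R.
At R the remaining stops are E 5, Q 13, C 14; go to E.
At E the remaining stops are C 9, Q 10; go to C.
At C the remaining stops are Q 19; go to Q.
Return Q→H: 35.
Total = 22 + 5 + 9 + 19 + 35 = 90.

Nearest-neighbour total = 90 km; route H → R → E → C → Q → H.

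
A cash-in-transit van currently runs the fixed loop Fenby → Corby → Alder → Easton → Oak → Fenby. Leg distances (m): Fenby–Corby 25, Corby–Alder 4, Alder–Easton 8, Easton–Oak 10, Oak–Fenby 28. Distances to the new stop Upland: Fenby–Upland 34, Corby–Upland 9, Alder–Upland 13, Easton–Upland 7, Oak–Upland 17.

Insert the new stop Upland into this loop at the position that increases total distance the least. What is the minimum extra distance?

Insertion cost between consecutive stops i–j is d(i,Upland) + d(Upland,j) − d(i,j):
  between Fenby and Corby: 34 + 9 − 25 = 18
  between Corby and Alder: 9 + 13 − 4 = 18
  between Alder and Easton: 13 + 7 − 8 = 12
  between Easton and Oak: 7 + 17 − 10 = 14
  between Oak and Fenby: 17 + 34 − 28 = 23
Cheapest insertion is between Alder and Easton, adding 12.
New total = 75 + 12 = 87.

Adding 12 m by placing Upland on the Alder–Easton leg.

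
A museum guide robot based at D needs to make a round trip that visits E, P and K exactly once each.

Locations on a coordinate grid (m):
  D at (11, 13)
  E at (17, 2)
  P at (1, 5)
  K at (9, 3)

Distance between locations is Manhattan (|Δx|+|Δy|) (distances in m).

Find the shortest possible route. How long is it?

There are 3 distinct closed tours to check (reversals are equivalent).
D-E-P-K-D: 17+19+10+12 = 58
D-E-K-P-D: 17+9+10+18 = 54
D-P-E-K-D: 18+19+9+12 = 58
The minimum is 54.
One optimal route: D → E → K → P → D (or its reverse).

54 m — the shortest possible round trip.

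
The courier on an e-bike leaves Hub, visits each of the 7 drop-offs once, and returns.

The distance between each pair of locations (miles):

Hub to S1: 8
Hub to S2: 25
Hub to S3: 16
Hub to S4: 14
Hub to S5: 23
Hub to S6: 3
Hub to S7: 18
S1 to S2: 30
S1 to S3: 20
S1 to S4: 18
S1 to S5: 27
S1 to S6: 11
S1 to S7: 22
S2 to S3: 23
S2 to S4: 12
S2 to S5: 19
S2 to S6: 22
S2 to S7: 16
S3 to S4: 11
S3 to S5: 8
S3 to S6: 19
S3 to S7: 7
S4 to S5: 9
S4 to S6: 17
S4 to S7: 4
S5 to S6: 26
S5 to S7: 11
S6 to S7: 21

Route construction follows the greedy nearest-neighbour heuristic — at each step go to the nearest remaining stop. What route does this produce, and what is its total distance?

At Hub the remaining stops are S6 3, S1 8, S4 14, S3 16, S7 18, S5 23, S2 25; go to S6.
At S6 the remaining stops are S1 11, S4 17, S3 19, S7 21, S2 22, S5 26; go to S1.
At S1 the remaining stops are S4 18, S3 20, S7 22, S5 27, S2 30; go to S4.
At S4 the remaining stops are S7 4, S5 9, S3 11, S2 12; go to S7.
At S7 the remaining stops are S3 7, S5 11, S2 16; go to S3.
At S3 the remaining stops are S5 8, S2 23; go to S5.
At S5 the remaining stops are S2 19; go to S2.
Return S2→Hub: 25.
Total = 3 + 11 + 18 + 4 + 7 + 8 + 19 + 25 = 95.

95 miles along Hub → S6 → S1 → S4 → S7 → S3 → S5 → S2 → Hub.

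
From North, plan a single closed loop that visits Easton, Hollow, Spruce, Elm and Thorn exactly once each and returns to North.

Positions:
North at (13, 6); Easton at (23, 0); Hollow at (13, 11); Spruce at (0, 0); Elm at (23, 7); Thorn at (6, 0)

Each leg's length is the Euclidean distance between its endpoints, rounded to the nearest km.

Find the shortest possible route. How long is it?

With 5 stops there are 5!/2 = 60 distinct round trips (a route and its reverse cost the same).
North→Easton→Hollow→Spruce→Elm→Thorn→North: 12+15+17+24+18+9 = 95
North→Easton→Hollow→Spruce→Thorn→Elm→North: 12+15+17+6+18+10 = 78
North→Easton→Hollow→Elm→Spruce→Thorn→North: 12+15+11+24+6+9 = 77
North→Easton→Hollow→Elm→Thorn→Spruce→North: 12+15+11+18+6+14 = 76
North→Easton→Hollow→Thorn→Spruce→Elm→North: 12+15+13+6+24+10 = 80
North→Easton→Hollow→Thorn→Elm→Spruce→North: 12+15+13+18+24+14 = 96
North→Easton→Spruce→Hollow→Elm→Thorn→North: 12+23+17+11+18+9 = 90
North→Easton→Spruce→Hollow→Thorn→Elm→North: 12+23+17+13+18+10 = 93
North→Easton→Spruce→Elm→Hollow→Thorn→North: 12+23+24+11+13+9 = 92
North→Easton→Spruce→Elm→Thorn→Hollow→North: 12+23+24+18+13+5 = 95
North→Easton→Spruce→Thorn→Hollow→Elm→North: 12+23+6+13+11+10 = 75
North→Easton→Spruce→Thorn→Elm→Hollow→North: 12+23+6+18+11+5 = 75
North→Easton→Elm→Hollow→Spruce→Thorn→North: 12+7+11+17+6+9 = 62
North→Easton→Elm→Hollow→Thorn→Spruce→North: 12+7+11+13+6+14 = 63
… (46 more)
North→Hollow→Elm→Easton→Thorn→Spruce→North: 5+11+7+17+6+14 = 60  ← best
The minimum is 60.
One optimal route: North → Hollow → Elm → Easton → Thorn → Spruce → North (or its reverse).

Shortest round trip = 60 km.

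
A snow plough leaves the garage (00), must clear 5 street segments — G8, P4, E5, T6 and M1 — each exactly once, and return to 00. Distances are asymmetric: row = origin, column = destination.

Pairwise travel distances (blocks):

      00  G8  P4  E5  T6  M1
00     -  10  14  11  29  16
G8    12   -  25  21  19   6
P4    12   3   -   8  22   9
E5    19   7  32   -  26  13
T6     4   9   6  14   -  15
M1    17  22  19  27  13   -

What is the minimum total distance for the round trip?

Minimum total distance: 52 blocks.

00→G8→P4→E5→T6→M1→00: 10+25+8+26+15+17 = 101
00→G8→P4→E5→M1→T6→00: 10+25+8+13+13+4 = 73
00→G8→P4→T6→E5→M1→00: 10+25+22+14+13+17 = 101
00→G8→P4→T6→M1→E5→00: 10+25+22+15+27+19 = 118
00→G8→P4→M1→E5→T6→00: 10+25+9+27+26+4 = 101
00→G8→P4→M1→T6→E5→00: 10+25+9+13+14+19 = 90
00→G8→E5→P4→T6→M1→00: 10+21+32+22+15+17 = 117
00→G8→E5→P4→M1→T6→00: 10+21+32+9+13+4 = 89
00→G8→E5→T6→P4→M1→00: 10+21+26+6+9+17 = 89
00→G8→E5→T6→M1→P4→00: 10+21+26+15+19+12 = 103
00→G8→E5→M1→P4→T6→00: 10+21+13+19+22+4 = 89
00→G8→E5→M1→T6→P4→00: 10+21+13+13+6+12 = 75
00→G8→T6→P4→E5→M1→00: 10+19+6+8+13+17 = 73
00→G8→T6→P4→M1→E5→00: 10+19+6+9+27+19 = 90
… (106 more)
00→P4→E5→G8→M1→T6→00: 14+8+7+6+13+4 = 52  ← best
The minimum is 52.
One optimal route: 00 → P4 → E5 → G8 → M1 → T6 → 00.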